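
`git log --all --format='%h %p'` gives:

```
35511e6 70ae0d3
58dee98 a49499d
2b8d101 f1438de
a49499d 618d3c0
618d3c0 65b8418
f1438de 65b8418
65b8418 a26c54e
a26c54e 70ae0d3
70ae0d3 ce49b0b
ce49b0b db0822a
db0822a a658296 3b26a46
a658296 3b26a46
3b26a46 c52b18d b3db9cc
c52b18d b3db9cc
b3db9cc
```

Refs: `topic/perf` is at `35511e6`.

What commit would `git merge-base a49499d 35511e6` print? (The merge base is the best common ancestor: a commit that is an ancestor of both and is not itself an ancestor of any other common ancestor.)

70ae0d3

Ancestors of a49499d: {3b26a46, 618d3c0, 65b8418, 70ae0d3, a26c54e, a49499d, a658296, b3db9cc, c52b18d, ce49b0b, db0822a}.
Ancestors of 35511e6: {35511e6, 3b26a46, 70ae0d3, a658296, b3db9cc, c52b18d, ce49b0b, db0822a}.
Common ancestors: {3b26a46, 70ae0d3, a658296, b3db9cc, c52b18d, ce49b0b, db0822a}.
Among these, 70ae0d3 is not an ancestor of any other common ancestor — it is the merge base.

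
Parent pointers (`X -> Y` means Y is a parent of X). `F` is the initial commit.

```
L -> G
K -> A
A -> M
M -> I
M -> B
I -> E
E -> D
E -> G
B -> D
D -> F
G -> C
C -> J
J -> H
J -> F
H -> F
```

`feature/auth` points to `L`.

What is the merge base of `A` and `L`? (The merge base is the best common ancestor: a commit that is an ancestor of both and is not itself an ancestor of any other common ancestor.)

Ancestors of A: {A, B, C, D, E, F, G, H, I, J, M}.
Ancestors of L: {C, F, G, H, J, L}.
Common ancestors: {C, F, G, H, J}.
Among these, G is not an ancestor of any other common ancestor — it is the merge base.

G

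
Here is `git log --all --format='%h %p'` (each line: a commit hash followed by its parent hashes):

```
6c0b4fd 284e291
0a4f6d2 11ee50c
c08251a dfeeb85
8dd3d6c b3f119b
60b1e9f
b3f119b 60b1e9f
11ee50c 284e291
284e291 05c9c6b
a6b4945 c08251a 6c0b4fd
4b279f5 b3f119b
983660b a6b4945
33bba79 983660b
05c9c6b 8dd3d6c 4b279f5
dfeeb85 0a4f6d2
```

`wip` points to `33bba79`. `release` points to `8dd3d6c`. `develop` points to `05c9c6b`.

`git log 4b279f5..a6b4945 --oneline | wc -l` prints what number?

Reachable from a6b4945: {05c9c6b, 0a4f6d2, 11ee50c, 284e291, 4b279f5, 60b1e9f, 6c0b4fd, 8dd3d6c, a6b4945, b3f119b, c08251a, dfeeb85}.
Reachable from 4b279f5: {4b279f5, 60b1e9f, b3f119b}.
In a6b4945's history but not 4b279f5's: {05c9c6b, 0a4f6d2, 11ee50c, 284e291, 6c0b4fd, 8dd3d6c, a6b4945, c08251a, dfeeb85} — 9 commits.

9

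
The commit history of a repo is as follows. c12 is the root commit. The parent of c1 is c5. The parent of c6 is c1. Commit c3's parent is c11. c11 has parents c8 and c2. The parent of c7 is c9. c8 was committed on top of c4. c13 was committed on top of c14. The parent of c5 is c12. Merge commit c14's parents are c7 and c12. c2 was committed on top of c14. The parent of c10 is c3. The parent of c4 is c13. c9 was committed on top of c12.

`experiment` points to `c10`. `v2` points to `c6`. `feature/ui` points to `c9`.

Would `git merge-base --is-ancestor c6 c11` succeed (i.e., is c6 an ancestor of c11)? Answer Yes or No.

No

Ancestors of c11: {c11, c12, c13, c14, c2, c4, c7, c8, c9}.
c6 is not in that set, so it is not an ancestor of c11.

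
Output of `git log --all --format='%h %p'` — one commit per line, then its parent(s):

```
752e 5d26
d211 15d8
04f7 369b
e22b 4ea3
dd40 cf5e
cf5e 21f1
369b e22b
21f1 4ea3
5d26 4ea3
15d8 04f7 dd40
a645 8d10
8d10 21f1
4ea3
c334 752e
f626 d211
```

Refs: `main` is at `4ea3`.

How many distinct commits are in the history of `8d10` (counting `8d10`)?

3

Walking parent pointers from 8d10: reachable set = {21f1, 4ea3, 8d10}.
That is 3 commits.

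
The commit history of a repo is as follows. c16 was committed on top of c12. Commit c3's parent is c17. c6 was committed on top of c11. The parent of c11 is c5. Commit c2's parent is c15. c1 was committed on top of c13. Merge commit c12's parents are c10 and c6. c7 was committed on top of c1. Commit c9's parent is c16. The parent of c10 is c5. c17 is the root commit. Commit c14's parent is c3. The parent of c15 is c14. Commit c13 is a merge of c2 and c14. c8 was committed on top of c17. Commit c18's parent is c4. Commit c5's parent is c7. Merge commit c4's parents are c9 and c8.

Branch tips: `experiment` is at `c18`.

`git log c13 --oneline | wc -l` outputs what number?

Walking parent pointers from c13: reachable set = {c13, c14, c15, c17, c2, c3}.
That is 6 commits.

6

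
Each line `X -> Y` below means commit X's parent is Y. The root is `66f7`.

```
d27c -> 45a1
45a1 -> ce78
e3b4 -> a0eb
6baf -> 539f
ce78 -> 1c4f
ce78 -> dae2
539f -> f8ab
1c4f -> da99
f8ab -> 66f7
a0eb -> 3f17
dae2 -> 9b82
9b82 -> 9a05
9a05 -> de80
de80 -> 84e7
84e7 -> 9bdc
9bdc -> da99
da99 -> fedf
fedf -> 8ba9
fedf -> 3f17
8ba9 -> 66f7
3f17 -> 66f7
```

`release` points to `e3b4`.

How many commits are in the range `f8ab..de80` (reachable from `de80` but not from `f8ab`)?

Reachable from de80: {3f17, 66f7, 84e7, 8ba9, 9bdc, da99, de80, fedf}.
Reachable from f8ab: {66f7, f8ab}.
In de80's history but not f8ab's: {3f17, 84e7, 8ba9, 9bdc, da99, de80, fedf} — 7 commits.

7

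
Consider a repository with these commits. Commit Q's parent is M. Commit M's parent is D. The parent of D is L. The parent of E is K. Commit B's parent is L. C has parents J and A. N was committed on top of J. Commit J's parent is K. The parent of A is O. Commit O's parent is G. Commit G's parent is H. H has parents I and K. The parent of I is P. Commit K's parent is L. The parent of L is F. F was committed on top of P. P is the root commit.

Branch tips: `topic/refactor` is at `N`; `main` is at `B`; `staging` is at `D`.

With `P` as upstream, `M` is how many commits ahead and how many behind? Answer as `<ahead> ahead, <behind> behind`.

Reachable from M: {D, F, L, M, P}.
Reachable from P: {P}.
Only in M's history (ahead): {D, F, L, M} — 4.
Only in P's history (behind): {} — 0.

4 ahead, 0 behind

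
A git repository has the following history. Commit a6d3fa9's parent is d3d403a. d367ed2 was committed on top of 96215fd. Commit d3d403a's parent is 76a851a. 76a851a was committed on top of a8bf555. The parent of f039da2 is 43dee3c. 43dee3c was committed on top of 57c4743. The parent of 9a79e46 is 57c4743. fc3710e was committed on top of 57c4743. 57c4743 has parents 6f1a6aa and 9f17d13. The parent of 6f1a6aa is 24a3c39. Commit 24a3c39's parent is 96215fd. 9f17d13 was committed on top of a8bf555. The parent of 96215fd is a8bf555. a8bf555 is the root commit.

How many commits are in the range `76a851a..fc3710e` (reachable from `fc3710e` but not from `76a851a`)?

6

Reachable from fc3710e: {24a3c39, 57c4743, 6f1a6aa, 96215fd, 9f17d13, a8bf555, fc3710e}.
Reachable from 76a851a: {76a851a, a8bf555}.
In fc3710e's history but not 76a851a's: {24a3c39, 57c4743, 6f1a6aa, 96215fd, 9f17d13, fc3710e} — 6 commits.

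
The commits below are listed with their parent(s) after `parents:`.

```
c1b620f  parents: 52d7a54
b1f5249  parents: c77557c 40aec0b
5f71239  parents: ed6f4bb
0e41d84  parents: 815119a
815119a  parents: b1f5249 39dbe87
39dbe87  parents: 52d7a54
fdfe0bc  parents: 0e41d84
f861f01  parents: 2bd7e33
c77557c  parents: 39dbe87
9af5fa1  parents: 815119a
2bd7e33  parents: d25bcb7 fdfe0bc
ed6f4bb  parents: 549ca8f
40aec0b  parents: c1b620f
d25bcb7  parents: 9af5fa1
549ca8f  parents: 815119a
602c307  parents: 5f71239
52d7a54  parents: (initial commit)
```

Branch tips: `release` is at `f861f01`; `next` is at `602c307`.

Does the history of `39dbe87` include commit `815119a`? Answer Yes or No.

Ancestors of 39dbe87: {39dbe87, 52d7a54}.
815119a is not in that set, so it is not an ancestor of 39dbe87.

No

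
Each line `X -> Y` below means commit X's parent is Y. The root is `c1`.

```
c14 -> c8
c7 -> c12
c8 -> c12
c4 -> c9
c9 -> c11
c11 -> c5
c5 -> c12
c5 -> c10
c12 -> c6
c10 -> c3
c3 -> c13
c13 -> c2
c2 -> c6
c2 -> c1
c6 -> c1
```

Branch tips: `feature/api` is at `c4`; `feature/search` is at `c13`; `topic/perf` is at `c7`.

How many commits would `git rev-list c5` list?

Walking parent pointers from c5: reachable set = {c1, c10, c12, c13, c2, c3, c5, c6}.
That is 8 commits.

8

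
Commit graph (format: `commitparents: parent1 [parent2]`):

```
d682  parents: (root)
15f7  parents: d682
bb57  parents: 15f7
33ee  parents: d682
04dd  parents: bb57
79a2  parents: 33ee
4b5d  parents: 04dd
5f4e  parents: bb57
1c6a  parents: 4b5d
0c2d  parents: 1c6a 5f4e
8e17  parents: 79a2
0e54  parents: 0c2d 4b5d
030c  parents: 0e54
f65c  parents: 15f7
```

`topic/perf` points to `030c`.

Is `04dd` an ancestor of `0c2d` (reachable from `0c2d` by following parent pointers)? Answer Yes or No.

Ancestors of 0c2d (commits reachable by following parents): {04dd, 0c2d, 15f7, 1c6a, 4b5d, 5f4e, bb57, d682}.
04dd is in that set, so it is an ancestor of 0c2d.

Yes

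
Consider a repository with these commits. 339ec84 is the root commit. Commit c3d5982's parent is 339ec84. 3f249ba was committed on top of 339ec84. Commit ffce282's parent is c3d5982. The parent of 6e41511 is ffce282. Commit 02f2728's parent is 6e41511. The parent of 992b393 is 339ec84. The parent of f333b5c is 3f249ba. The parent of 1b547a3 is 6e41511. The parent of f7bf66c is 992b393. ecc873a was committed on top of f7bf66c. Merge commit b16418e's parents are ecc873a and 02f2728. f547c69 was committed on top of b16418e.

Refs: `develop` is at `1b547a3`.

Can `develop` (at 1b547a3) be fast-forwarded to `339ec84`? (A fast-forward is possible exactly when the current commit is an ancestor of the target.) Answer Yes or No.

No

A fast-forward from 1b547a3 to 339ec84 is possible iff 1b547a3 is an ancestor of 339ec84.
Ancestors of 339ec84: {339ec84}.
1b547a3 is not among them, so fast-forward is not possible.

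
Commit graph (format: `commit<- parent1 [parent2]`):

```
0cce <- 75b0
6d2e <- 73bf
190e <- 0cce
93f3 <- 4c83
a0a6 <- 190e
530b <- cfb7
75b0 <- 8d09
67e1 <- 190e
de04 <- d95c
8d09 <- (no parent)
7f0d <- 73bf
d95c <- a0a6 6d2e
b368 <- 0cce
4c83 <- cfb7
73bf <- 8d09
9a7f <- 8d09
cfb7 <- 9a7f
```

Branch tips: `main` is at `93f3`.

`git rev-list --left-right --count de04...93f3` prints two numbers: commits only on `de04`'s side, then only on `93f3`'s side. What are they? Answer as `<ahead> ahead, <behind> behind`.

8 ahead, 4 behind

Reachable from de04: {0cce, 190e, 6d2e, 73bf, 75b0, 8d09, a0a6, d95c, de04}.
Reachable from 93f3: {4c83, 8d09, 93f3, 9a7f, cfb7}.
Only in de04's history (ahead): {0cce, 190e, 6d2e, 73bf, 75b0, a0a6, d95c, de04} — 8.
Only in 93f3's history (behind): {4c83, 93f3, 9a7f, cfb7} — 4.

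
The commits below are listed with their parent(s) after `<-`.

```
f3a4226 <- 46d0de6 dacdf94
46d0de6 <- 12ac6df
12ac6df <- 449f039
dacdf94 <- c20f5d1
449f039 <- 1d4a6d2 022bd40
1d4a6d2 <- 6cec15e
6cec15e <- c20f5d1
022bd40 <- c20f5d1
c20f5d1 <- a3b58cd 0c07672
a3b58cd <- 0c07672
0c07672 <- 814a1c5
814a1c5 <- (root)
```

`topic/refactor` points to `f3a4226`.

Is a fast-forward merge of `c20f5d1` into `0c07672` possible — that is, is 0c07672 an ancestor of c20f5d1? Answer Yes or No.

Yes

A fast-forward from 0c07672 to c20f5d1 is possible iff 0c07672 is an ancestor of c20f5d1.
Ancestors of c20f5d1: {0c07672, 814a1c5, a3b58cd, c20f5d1}.
0c07672 is among them, so fast-forward is possible.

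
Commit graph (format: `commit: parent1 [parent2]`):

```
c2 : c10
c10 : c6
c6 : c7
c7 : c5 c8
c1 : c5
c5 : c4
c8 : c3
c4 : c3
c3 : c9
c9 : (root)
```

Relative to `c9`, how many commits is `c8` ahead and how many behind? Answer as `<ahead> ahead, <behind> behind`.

2 ahead, 0 behind

Reachable from c8: {c3, c8, c9}.
Reachable from c9: {c9}.
Only in c8's history (ahead): {c3, c8} — 2.
Only in c9's history (behind): {} — 0.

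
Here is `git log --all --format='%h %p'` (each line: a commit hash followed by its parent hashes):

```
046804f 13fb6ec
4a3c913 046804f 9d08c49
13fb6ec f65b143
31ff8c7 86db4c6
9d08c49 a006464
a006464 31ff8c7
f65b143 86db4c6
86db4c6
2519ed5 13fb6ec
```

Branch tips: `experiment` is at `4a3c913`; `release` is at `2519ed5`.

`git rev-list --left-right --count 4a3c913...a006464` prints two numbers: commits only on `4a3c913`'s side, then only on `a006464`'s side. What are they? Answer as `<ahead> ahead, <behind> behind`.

Reachable from 4a3c913: {046804f, 13fb6ec, 31ff8c7, 4a3c913, 86db4c6, 9d08c49, a006464, f65b143}.
Reachable from a006464: {31ff8c7, 86db4c6, a006464}.
Only in 4a3c913's history (ahead): {046804f, 13fb6ec, 4a3c913, 9d08c49, f65b143} — 5.
Only in a006464's history (behind): {} — 0.

5 ahead, 0 behind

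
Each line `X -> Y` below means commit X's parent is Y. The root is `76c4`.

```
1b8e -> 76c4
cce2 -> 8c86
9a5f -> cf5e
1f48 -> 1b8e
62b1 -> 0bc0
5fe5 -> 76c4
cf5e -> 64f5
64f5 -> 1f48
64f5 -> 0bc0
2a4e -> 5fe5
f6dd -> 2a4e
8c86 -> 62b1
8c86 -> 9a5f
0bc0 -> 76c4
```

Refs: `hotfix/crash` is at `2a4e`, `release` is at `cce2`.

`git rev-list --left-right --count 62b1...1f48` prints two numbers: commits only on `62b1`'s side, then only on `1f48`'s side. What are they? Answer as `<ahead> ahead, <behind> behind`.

2 ahead, 2 behind

Reachable from 62b1: {0bc0, 62b1, 76c4}.
Reachable from 1f48: {1b8e, 1f48, 76c4}.
Only in 62b1's history (ahead): {0bc0, 62b1} — 2.
Only in 1f48's history (behind): {1b8e, 1f48} — 2.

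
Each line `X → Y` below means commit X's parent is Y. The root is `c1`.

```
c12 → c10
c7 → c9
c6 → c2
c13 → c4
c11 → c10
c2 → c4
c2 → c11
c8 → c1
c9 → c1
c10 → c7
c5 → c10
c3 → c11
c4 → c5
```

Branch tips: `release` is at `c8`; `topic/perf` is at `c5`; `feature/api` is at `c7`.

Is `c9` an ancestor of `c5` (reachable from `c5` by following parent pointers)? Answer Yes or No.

Ancestors of c5 (commits reachable by following parents): {c1, c10, c5, c7, c9}.
c9 is in that set, so it is an ancestor of c5.

Yes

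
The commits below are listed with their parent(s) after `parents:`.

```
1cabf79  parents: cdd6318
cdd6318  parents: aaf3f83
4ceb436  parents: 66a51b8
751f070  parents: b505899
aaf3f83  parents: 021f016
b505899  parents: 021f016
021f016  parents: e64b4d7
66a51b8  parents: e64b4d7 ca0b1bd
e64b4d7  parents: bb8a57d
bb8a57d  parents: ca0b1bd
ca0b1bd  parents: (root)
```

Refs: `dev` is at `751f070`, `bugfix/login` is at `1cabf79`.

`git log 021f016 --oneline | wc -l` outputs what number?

Walking parent pointers from 021f016: reachable set = {021f016, bb8a57d, ca0b1bd, e64b4d7}.
That is 4 commits.

4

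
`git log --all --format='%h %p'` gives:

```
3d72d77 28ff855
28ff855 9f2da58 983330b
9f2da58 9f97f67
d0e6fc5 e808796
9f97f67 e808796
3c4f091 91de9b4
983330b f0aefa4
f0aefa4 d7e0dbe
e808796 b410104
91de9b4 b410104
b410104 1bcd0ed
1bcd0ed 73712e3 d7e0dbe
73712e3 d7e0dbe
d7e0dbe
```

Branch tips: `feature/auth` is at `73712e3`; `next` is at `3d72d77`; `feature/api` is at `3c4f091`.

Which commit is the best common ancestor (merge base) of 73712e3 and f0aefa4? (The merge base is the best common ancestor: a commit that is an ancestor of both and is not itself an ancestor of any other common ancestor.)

d7e0dbe

Ancestors of 73712e3: {73712e3, d7e0dbe}.
Ancestors of f0aefa4: {d7e0dbe, f0aefa4}.
Common ancestors: {d7e0dbe}.
The only common ancestor is d7e0dbe, so it is the merge base.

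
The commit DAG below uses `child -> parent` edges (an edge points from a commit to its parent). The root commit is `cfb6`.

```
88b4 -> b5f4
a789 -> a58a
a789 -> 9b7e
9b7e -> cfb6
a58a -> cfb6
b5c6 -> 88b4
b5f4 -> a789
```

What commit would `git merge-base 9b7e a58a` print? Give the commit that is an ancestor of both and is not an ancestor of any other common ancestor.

cfb6

Ancestors of 9b7e: {9b7e, cfb6}.
Ancestors of a58a: {a58a, cfb6}.
Common ancestors: {cfb6}.
The only common ancestor is cfb6, so it is the merge base.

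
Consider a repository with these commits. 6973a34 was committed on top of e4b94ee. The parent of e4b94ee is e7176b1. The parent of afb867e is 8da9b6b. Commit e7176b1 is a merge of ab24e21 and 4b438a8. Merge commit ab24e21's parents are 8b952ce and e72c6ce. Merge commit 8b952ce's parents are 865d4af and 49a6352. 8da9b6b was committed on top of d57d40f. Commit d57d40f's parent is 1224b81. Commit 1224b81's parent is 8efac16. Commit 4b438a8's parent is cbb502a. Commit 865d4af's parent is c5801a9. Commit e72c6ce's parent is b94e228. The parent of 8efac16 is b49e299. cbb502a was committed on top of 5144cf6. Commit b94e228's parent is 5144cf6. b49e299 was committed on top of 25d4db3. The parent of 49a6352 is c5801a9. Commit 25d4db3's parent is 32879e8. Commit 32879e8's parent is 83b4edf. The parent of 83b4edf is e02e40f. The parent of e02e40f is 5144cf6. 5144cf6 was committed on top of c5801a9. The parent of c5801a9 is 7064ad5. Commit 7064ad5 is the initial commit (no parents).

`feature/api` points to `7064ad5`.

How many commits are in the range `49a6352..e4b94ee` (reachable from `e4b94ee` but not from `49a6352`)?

Reachable from e4b94ee: {49a6352, 4b438a8, 5144cf6, 7064ad5, 865d4af, 8b952ce, ab24e21, b94e228, c5801a9, cbb502a, e4b94ee, e7176b1, e72c6ce}.
Reachable from 49a6352: {49a6352, 7064ad5, c5801a9}.
In e4b94ee's history but not 49a6352's: {4b438a8, 5144cf6, 865d4af, 8b952ce, ab24e21, b94e228, cbb502a, e4b94ee, e7176b1, e72c6ce} — 10 commits.

10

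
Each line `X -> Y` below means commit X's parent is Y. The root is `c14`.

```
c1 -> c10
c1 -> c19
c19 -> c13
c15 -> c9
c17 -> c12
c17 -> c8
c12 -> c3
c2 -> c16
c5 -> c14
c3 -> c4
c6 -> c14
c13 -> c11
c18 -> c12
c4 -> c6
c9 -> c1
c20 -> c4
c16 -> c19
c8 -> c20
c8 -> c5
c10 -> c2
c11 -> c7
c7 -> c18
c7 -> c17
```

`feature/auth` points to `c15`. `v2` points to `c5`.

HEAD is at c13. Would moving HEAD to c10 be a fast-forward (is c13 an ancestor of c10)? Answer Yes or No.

Yes

A fast-forward from c13 to c10 is possible iff c13 is an ancestor of c10.
Ancestors of c10: {c10, c11, c12, c13, c14, c16, c17, c18, c19, c2, c20, c3, c4, c5, c6, c7, c8}.
c13 is among them, so fast-forward is possible.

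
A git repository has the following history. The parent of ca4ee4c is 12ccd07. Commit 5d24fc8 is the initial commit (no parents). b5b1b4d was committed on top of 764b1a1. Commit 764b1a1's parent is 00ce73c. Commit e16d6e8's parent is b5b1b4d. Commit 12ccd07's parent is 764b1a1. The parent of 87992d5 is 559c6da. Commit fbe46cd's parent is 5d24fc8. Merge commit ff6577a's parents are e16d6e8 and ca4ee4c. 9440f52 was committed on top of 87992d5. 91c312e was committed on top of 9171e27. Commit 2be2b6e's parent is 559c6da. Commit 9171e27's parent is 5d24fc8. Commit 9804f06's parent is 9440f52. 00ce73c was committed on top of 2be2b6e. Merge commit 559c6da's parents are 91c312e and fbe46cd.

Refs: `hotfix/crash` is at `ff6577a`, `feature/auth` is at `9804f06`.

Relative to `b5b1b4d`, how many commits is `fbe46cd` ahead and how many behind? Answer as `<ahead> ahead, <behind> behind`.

0 ahead, 7 behind

Reachable from fbe46cd: {5d24fc8, fbe46cd}.
Reachable from b5b1b4d: {00ce73c, 2be2b6e, 559c6da, 5d24fc8, 764b1a1, 9171e27, 91c312e, b5b1b4d, fbe46cd}.
Only in fbe46cd's history (ahead): {} — 0.
Only in b5b1b4d's history (behind): {00ce73c, 2be2b6e, 559c6da, 764b1a1, 9171e27, 91c312e, b5b1b4d} — 7.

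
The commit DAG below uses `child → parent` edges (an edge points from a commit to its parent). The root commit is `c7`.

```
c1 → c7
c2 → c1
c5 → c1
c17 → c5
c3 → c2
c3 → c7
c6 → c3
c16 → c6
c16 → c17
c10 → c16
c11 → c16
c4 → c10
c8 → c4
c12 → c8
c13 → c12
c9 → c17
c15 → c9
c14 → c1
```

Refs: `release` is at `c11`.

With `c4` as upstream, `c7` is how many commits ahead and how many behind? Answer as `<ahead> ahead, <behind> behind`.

0 ahead, 9 behind

Reachable from c7: {c7}.
Reachable from c4: {c1, c10, c16, c17, c2, c3, c4, c5, c6, c7}.
Only in c7's history (ahead): {} — 0.
Only in c4's history (behind): {c1, c10, c16, c17, c2, c3, c4, c5, c6} — 9.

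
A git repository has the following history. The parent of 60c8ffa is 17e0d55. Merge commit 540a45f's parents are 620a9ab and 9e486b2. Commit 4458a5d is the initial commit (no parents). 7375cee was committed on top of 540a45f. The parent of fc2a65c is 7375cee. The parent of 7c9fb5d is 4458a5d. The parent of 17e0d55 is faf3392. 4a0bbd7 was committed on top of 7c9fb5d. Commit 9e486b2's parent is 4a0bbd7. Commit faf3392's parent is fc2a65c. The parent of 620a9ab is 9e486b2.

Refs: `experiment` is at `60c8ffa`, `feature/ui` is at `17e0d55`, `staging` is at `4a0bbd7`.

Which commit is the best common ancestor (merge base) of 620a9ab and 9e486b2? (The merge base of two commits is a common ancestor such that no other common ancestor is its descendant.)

9e486b2

Ancestors of 620a9ab: {4458a5d, 4a0bbd7, 620a9ab, 7c9fb5d, 9e486b2}.
Ancestors of 9e486b2: {4458a5d, 4a0bbd7, 7c9fb5d, 9e486b2}.
Common ancestors: {4458a5d, 4a0bbd7, 7c9fb5d, 9e486b2}.
Among these, 9e486b2 is not an ancestor of any other common ancestor — it is the merge base.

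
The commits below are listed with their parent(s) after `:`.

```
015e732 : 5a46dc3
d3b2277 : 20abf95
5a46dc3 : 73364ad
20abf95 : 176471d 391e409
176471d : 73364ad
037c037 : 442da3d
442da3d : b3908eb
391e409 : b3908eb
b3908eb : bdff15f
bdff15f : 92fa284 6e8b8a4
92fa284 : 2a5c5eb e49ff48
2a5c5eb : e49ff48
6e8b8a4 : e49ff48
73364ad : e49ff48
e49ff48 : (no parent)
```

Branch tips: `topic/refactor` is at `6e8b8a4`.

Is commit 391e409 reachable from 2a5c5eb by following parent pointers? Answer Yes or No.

No

Ancestors of 2a5c5eb: {2a5c5eb, e49ff48}.
391e409 is not in that set, so it is not an ancestor of 2a5c5eb.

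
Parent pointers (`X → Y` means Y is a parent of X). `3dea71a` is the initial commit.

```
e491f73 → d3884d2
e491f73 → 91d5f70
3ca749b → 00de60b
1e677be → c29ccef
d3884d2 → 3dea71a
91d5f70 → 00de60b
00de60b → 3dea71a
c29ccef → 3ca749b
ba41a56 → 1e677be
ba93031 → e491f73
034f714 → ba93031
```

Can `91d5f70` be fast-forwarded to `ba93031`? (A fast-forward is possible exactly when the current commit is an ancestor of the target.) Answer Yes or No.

A fast-forward from 91d5f70 to ba93031 is possible iff 91d5f70 is an ancestor of ba93031.
Ancestors of ba93031: {00de60b, 3dea71a, 91d5f70, ba93031, d3884d2, e491f73}.
91d5f70 is among them, so fast-forward is possible.

Yes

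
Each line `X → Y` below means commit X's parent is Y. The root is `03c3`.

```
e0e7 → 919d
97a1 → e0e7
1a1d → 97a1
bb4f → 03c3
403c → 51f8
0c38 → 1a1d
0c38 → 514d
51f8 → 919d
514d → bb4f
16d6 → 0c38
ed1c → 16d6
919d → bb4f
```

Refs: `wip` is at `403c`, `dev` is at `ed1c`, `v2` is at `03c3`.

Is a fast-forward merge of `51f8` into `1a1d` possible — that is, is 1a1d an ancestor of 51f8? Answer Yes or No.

No

A fast-forward from 1a1d to 51f8 is possible iff 1a1d is an ancestor of 51f8.
Ancestors of 51f8: {03c3, 51f8, 919d, bb4f}.
1a1d is not among them, so fast-forward is not possible.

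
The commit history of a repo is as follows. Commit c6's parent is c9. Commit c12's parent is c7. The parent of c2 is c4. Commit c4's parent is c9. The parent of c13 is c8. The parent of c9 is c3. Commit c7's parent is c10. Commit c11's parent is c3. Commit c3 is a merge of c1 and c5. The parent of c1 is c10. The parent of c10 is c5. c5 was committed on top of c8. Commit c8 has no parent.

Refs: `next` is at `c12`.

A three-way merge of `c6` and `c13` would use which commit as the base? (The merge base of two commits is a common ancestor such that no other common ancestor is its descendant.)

Ancestors of c6: {c1, c10, c3, c5, c6, c8, c9}.
Ancestors of c13: {c13, c8}.
Common ancestors: {c8}.
The only common ancestor is c8, so it is the merge base.

c8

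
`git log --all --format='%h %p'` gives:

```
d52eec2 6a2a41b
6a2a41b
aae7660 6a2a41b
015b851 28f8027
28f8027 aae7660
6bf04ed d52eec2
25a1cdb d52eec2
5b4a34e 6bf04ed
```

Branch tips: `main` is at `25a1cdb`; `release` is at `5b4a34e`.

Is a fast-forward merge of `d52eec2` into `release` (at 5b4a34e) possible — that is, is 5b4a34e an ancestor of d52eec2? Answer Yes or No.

A fast-forward from 5b4a34e to d52eec2 is possible iff 5b4a34e is an ancestor of d52eec2.
Ancestors of d52eec2: {6a2a41b, d52eec2}.
5b4a34e is not among them, so fast-forward is not possible.

No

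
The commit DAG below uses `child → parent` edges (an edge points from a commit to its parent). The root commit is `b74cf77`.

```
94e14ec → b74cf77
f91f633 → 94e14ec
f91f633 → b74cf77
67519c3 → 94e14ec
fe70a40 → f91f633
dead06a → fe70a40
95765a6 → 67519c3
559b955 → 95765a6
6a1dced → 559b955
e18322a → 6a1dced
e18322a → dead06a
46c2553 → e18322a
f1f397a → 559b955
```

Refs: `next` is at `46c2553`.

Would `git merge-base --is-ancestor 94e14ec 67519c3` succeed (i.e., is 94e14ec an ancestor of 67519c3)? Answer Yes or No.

Ancestors of 67519c3 (commits reachable by following parents): {67519c3, 94e14ec, b74cf77}.
94e14ec is in that set, so it is an ancestor of 67519c3.

Yes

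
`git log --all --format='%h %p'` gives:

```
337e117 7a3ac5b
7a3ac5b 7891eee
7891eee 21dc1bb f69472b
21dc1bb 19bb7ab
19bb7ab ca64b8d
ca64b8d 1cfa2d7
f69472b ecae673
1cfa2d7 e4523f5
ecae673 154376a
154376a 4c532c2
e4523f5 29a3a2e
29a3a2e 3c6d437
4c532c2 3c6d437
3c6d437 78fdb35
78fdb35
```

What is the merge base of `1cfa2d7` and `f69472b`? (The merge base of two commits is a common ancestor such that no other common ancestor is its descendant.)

Ancestors of 1cfa2d7: {1cfa2d7, 29a3a2e, 3c6d437, 78fdb35, e4523f5}.
Ancestors of f69472b: {154376a, 3c6d437, 4c532c2, 78fdb35, ecae673, f69472b}.
Common ancestors: {3c6d437, 78fdb35}.
Among these, 3c6d437 is not an ancestor of any other common ancestor — it is the merge base.

3c6d437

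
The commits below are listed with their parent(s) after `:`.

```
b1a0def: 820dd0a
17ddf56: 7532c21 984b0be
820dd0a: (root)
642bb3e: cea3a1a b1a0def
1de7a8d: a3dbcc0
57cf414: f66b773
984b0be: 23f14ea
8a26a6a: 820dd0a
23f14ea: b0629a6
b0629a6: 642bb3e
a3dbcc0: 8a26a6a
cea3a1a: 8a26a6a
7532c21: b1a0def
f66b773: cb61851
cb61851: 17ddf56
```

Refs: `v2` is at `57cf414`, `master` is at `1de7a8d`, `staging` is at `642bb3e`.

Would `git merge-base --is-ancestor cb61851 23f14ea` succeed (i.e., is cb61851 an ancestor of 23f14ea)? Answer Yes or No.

Ancestors of 23f14ea: {23f14ea, 642bb3e, 820dd0a, 8a26a6a, b0629a6, b1a0def, cea3a1a}.
cb61851 is not in that set, so it is not an ancestor of 23f14ea.

No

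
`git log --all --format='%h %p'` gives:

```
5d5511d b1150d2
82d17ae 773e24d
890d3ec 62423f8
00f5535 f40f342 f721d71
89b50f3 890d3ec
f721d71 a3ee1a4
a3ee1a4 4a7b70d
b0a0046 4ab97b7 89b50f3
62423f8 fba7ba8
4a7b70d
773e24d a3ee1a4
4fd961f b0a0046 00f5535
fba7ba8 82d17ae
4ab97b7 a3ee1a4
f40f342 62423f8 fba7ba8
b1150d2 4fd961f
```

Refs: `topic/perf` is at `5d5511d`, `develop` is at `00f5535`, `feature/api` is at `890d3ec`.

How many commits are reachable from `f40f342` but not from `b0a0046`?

1

Reachable from f40f342: {4a7b70d, 62423f8, 773e24d, 82d17ae, a3ee1a4, f40f342, fba7ba8}.
Reachable from b0a0046: {4a7b70d, 4ab97b7, 62423f8, 773e24d, 82d17ae, 890d3ec, 89b50f3, a3ee1a4, b0a0046, fba7ba8}.
In f40f342's history but not b0a0046's: {f40f342} — 1 commit.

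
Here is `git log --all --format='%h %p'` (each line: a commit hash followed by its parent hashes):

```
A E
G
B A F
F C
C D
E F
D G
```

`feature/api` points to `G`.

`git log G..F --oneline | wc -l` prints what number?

3

Reachable from F: {C, D, F, G}.
Reachable from G: {G}.
In F's history but not G's: {C, D, F} — 3 commits.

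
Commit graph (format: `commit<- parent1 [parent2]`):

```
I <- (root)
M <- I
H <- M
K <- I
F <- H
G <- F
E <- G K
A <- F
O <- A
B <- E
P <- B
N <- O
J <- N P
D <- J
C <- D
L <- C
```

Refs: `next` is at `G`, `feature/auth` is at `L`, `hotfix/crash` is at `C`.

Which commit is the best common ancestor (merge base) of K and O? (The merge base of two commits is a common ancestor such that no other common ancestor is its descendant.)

Ancestors of K: {I, K}.
Ancestors of O: {A, F, H, I, M, O}.
Common ancestors: {I}.
The only common ancestor is I, so it is the merge base.

I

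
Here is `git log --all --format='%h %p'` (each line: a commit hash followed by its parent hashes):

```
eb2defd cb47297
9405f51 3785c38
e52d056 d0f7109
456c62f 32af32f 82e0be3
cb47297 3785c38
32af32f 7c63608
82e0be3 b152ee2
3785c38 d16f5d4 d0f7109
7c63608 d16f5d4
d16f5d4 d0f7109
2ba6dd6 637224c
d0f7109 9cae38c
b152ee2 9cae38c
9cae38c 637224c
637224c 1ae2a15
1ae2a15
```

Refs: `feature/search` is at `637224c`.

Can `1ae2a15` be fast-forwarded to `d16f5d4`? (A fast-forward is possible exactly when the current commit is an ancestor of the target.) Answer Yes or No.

Yes

A fast-forward from 1ae2a15 to d16f5d4 is possible iff 1ae2a15 is an ancestor of d16f5d4.
Ancestors of d16f5d4: {1ae2a15, 637224c, 9cae38c, d0f7109, d16f5d4}.
1ae2a15 is among them, so fast-forward is possible.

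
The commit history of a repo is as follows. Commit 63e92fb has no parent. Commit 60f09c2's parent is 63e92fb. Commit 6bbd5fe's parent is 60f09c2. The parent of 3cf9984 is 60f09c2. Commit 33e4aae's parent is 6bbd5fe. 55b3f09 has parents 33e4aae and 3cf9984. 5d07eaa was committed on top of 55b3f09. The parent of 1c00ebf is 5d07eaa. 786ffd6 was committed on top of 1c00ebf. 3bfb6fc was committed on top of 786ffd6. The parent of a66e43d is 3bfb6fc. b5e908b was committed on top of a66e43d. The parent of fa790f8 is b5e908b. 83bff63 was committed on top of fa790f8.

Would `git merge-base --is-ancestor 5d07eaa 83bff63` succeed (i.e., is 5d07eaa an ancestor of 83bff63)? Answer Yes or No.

Yes

Ancestors of 83bff63 (commits reachable by following parents): {1c00ebf, 33e4aae, 3bfb6fc, 3cf9984, 55b3f09, 5d07eaa, 60f09c2, 63e92fb, 6bbd5fe, 786ffd6, 83bff63, a66e43d, b5e908b, fa790f8}.
5d07eaa is in that set, so it is an ancestor of 83bff63.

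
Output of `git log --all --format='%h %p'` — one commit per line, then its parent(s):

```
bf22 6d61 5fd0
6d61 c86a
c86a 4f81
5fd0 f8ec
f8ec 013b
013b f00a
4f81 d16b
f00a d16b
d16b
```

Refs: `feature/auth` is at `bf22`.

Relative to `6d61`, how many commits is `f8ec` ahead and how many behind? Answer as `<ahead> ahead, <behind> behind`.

Reachable from f8ec: {013b, d16b, f00a, f8ec}.
Reachable from 6d61: {4f81, 6d61, c86a, d16b}.
Only in f8ec's history (ahead): {013b, f00a, f8ec} — 3.
Only in 6d61's history (behind): {4f81, 6d61, c86a} — 3.

3 ahead, 3 behind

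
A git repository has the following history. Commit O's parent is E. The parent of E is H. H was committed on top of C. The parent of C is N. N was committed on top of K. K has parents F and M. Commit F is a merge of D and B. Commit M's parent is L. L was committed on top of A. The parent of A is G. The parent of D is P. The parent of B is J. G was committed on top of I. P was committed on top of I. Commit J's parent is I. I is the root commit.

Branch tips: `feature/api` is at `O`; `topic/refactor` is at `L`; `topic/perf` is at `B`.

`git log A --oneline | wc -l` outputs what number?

Walking parent pointers from A: reachable set = {A, G, I}.
That is 3 commits.

3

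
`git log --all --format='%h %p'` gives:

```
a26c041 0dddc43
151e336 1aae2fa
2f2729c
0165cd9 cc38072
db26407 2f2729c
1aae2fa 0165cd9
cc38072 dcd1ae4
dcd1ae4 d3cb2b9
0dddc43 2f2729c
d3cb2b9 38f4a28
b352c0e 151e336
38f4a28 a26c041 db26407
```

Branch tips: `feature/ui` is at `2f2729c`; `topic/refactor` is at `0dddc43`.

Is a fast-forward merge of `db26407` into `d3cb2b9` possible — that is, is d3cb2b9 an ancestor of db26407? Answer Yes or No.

No

A fast-forward from d3cb2b9 to db26407 is possible iff d3cb2b9 is an ancestor of db26407.
Ancestors of db26407: {2f2729c, db26407}.
d3cb2b9 is not among them, so fast-forward is not possible.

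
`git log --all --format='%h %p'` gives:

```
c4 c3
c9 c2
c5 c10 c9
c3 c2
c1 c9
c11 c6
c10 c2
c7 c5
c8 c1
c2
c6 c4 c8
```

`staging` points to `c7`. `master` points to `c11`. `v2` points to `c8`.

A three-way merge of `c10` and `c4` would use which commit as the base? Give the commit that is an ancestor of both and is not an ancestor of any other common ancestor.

c2

Ancestors of c10: {c10, c2}.
Ancestors of c4: {c2, c3, c4}.
Common ancestors: {c2}.
The only common ancestor is c2, so it is the merge base.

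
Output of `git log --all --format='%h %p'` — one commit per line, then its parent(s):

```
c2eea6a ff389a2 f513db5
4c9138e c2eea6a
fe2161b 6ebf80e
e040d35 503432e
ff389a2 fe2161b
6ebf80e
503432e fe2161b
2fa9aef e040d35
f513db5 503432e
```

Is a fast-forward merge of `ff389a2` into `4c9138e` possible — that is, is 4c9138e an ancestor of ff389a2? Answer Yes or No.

No

A fast-forward from 4c9138e to ff389a2 is possible iff 4c9138e is an ancestor of ff389a2.
Ancestors of ff389a2: {6ebf80e, fe2161b, ff389a2}.
4c9138e is not among them, so fast-forward is not possible.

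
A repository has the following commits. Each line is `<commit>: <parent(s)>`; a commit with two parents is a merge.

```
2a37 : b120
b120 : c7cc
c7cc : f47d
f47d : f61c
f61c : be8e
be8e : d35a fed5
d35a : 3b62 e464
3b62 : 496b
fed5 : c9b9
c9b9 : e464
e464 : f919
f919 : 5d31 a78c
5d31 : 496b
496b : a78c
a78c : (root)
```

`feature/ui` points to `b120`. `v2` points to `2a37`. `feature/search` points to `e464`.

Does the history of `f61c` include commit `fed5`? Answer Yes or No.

Yes

Ancestors of f61c (commits reachable by following parents): {3b62, 496b, 5d31, a78c, be8e, c9b9, d35a, e464, f61c, f919, fed5}.
fed5 is in that set, so it is an ancestor of f61c.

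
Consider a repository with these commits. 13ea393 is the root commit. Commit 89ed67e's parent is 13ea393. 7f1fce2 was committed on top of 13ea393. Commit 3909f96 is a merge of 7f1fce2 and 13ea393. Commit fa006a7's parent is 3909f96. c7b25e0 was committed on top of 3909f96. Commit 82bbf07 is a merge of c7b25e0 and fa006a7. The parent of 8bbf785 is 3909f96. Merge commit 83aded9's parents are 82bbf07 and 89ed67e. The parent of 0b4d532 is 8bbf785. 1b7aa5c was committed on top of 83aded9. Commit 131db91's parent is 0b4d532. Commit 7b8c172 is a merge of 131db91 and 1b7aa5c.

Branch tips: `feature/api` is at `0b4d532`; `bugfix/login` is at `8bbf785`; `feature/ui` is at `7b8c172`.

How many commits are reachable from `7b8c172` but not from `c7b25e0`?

Reachable from 7b8c172: {0b4d532, 131db91, 13ea393, 1b7aa5c, 3909f96, 7b8c172, 7f1fce2, 82bbf07, 83aded9, 89ed67e, 8bbf785, c7b25e0, fa006a7}.
Reachable from c7b25e0: {13ea393, 3909f96, 7f1fce2, c7b25e0}.
In 7b8c172's history but not c7b25e0's: {0b4d532, 131db91, 1b7aa5c, 7b8c172, 82bbf07, 83aded9, 89ed67e, 8bbf785, fa006a7} — 9 commits.

9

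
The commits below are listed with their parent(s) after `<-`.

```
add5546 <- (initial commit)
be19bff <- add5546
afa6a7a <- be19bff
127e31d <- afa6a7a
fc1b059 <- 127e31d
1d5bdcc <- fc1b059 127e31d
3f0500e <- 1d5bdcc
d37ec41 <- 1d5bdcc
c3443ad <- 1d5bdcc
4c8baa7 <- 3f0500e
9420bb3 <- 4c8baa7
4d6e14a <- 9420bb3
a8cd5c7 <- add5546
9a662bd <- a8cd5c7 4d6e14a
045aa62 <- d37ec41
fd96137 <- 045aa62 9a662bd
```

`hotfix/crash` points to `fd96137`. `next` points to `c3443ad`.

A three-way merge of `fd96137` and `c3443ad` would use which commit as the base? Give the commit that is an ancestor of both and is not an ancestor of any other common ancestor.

Ancestors of fd96137: {045aa62, 127e31d, 1d5bdcc, 3f0500e, 4c8baa7, 4d6e14a, 9420bb3, 9a662bd, a8cd5c7, add5546, afa6a7a, be19bff, d37ec41, fc1b059, fd96137}.
Ancestors of c3443ad: {127e31d, 1d5bdcc, add5546, afa6a7a, be19bff, c3443ad, fc1b059}.
Common ancestors: {127e31d, 1d5bdcc, add5546, afa6a7a, be19bff, fc1b059}.
Among these, 1d5bdcc is not an ancestor of any other common ancestor — it is the merge base.

1d5bdcc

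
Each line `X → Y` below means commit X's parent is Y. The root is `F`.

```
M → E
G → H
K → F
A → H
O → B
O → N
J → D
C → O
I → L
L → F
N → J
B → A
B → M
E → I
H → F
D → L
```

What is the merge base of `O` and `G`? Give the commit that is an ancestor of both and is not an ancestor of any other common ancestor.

Ancestors of O: {A, B, D, E, F, H, I, J, L, M, N, O}.
Ancestors of G: {F, G, H}.
Common ancestors: {F, H}.
Among these, H is not an ancestor of any other common ancestor — it is the merge base.

H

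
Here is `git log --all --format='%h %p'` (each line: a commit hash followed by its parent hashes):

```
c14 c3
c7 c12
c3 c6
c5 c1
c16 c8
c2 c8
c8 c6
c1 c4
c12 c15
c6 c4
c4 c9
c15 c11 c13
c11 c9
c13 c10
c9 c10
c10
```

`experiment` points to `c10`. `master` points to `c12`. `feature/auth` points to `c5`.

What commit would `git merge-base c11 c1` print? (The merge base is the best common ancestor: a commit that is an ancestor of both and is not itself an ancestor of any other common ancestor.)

c9

Ancestors of c11: {c10, c11, c9}.
Ancestors of c1: {c1, c10, c4, c9}.
Common ancestors: {c10, c9}.
Among these, c9 is not an ancestor of any other common ancestor — it is the merge base.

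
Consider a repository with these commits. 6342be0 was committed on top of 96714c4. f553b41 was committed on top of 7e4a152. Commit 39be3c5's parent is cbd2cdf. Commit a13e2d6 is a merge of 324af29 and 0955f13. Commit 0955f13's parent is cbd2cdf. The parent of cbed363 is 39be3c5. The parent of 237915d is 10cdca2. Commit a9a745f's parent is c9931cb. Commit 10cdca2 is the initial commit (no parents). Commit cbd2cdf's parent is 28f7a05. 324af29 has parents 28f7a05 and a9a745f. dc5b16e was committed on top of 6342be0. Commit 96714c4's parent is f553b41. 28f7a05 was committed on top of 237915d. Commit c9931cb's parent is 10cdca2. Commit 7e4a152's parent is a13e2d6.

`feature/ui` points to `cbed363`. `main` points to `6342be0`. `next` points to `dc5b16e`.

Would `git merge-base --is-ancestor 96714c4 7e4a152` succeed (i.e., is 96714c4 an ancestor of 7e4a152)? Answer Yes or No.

Ancestors of 7e4a152: {0955f13, 10cdca2, 237915d, 28f7a05, 324af29, 7e4a152, a13e2d6, a9a745f, c9931cb, cbd2cdf}.
96714c4 is not in that set, so it is not an ancestor of 7e4a152.

No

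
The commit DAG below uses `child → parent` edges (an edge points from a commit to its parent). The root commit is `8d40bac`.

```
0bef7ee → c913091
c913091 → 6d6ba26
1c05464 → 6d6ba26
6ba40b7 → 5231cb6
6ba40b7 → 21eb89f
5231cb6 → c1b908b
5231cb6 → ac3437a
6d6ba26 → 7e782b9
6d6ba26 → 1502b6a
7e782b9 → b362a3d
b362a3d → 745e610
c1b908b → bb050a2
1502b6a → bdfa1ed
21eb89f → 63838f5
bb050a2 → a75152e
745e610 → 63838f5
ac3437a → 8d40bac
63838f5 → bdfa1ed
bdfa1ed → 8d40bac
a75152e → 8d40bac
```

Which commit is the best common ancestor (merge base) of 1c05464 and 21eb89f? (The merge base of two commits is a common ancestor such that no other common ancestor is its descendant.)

Ancestors of 1c05464: {1502b6a, 1c05464, 63838f5, 6d6ba26, 745e610, 7e782b9, 8d40bac, b362a3d, bdfa1ed}.
Ancestors of 21eb89f: {21eb89f, 63838f5, 8d40bac, bdfa1ed}.
Common ancestors: {63838f5, 8d40bac, bdfa1ed}.
Among these, 63838f5 is not an ancestor of any other common ancestor — it is the merge base.

63838f5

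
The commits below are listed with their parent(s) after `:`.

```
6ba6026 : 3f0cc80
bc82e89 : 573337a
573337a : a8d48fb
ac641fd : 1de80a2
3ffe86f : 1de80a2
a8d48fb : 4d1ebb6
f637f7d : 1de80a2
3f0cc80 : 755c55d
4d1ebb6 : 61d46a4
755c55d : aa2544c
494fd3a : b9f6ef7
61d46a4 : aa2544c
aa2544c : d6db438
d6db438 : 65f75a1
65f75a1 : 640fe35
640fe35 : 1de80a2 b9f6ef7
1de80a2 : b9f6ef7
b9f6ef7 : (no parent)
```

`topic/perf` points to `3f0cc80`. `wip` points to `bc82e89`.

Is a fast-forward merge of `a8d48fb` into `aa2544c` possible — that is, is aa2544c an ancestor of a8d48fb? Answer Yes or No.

Yes

A fast-forward from aa2544c to a8d48fb is possible iff aa2544c is an ancestor of a8d48fb.
Ancestors of a8d48fb: {1de80a2, 4d1ebb6, 61d46a4, 640fe35, 65f75a1, a8d48fb, aa2544c, b9f6ef7, d6db438}.
aa2544c is among them, so fast-forward is possible.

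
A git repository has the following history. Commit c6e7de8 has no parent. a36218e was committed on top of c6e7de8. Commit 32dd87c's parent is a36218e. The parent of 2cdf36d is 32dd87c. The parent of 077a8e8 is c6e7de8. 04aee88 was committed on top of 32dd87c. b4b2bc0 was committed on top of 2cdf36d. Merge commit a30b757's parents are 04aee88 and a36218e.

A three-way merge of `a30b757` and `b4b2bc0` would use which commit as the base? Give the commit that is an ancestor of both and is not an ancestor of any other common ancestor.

32dd87c

Ancestors of a30b757: {04aee88, 32dd87c, a30b757, a36218e, c6e7de8}.
Ancestors of b4b2bc0: {2cdf36d, 32dd87c, a36218e, b4b2bc0, c6e7de8}.
Common ancestors: {32dd87c, a36218e, c6e7de8}.
Among these, 32dd87c is not an ancestor of any other common ancestor — it is the merge base.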